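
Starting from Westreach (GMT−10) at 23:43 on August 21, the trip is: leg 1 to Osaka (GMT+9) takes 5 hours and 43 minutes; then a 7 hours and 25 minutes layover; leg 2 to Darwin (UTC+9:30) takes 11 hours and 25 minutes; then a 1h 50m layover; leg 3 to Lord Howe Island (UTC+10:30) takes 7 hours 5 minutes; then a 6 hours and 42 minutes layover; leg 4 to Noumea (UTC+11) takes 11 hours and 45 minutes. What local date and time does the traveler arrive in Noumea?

00:38 on Aug 25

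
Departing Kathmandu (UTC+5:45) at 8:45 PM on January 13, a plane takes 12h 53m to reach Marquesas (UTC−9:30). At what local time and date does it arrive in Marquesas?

6:23 PM on January 13

Convert departure to UTC: 8:45 PM − 5:45 = 3:00 PM UTC on Jan 13.
Add 12 hours and 53 minutes travel time → 3:53 AM UTC (Jan 14).
Marquesas is UTC−9:30, so local arrival = 3:53 AM − 9:30 = 6:23 PM on Jan 13.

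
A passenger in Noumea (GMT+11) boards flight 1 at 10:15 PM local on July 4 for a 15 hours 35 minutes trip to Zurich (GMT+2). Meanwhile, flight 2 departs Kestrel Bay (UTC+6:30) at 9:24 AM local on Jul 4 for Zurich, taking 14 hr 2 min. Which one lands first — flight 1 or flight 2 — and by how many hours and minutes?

the second, by 9 hours 54 minutes

Flight 1 in UTC: 10:15 PM − 11:00 = 11:15 AM on Jul 4.
+15 hours and 35 minutes → arrive 2:50 AM UTC on Jul 5.
Flight 2 in UTC: 9:24 AM − 6:30 = 2:54 AM on Jul 4.
+14 hours and 2 minutes → arrive 4:56 PM UTC on Jul 4.
Flight 2 lands earlier by 9 hours 54 minutes.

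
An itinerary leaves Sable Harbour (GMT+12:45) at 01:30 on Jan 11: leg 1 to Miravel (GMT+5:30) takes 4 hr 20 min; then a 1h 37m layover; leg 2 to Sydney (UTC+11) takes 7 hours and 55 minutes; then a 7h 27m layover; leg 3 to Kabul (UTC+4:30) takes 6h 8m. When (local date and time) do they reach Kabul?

Convert departure to UTC: 01:30 − 12:45 = 12:45 UTC on Jan 10.
Add 4 hours and 20 minutes leg 1 → 17:05 UTC.
Add 1 hour 37 minutes layover in Miravel → 18:42 UTC.
Add 7 hours 55 minutes leg 2 → 02:37 UTC (Jan 11).
Add 7 hours and 27 minutes layover in Sydney → 10:04 UTC.
Add 6 hours 8 minutes leg 3 → 16:12 UTC.
Kabul is UTC+4:30, so local arrival = 16:12 + 4:30 = 20:42 on Jan 11.

20:42 on January 11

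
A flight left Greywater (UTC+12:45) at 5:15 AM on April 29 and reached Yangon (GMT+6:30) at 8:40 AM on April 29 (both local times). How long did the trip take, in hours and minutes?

9 hours 40 minutes

Departure in UTC: 5:15 AM − 12:45 = 4:30 PM on Apr 28.
Arrival in UTC: 8:40 AM − 6:30 = 2:10 AM on Apr 29.
Elapsed = 2:10 AM − 4:30 PM (+1 day) = 9 hours 40 minutes.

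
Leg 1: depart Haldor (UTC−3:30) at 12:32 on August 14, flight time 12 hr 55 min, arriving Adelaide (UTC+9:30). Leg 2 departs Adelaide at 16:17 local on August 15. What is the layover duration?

1 hour 50 minutes

Convert departure to UTC: 12:32 + 3:30 = 16:02 UTC on Aug 14.
Add 12 hours 55 minutes flight time → 04:57 UTC (Aug 15).
Adelaide is UTC+9:30, so local arrival = 04:57 + 9:30 = 14:27 on Aug 15.
Layover = 16:17 − 14:27 = 1 hour 50 minutes.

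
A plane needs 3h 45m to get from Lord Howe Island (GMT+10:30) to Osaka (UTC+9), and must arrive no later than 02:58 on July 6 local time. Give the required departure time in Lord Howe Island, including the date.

Target arrival in UTC: 02:58 − 9:00 = 17:58 on Jul 5.
Subtract 3 hours and 45 minutes → departure 14:13 UTC on Jul 5.
Lord Howe Island is UTC+10:30: 14:13 + 10:30 = 00:43 on Jul 6.

00:43 on July 6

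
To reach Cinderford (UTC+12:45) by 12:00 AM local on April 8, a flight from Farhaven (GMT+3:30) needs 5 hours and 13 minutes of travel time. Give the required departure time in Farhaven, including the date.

9:32 AM on April 7

Target arrival in UTC: 12:00 AM − 12:45 = 11:15 AM on Apr 7.
Subtract 5 hours and 13 minutes → departure 6:02 AM UTC on Apr 7.
Farhaven is UTC+3:30: 6:02 AM + 3:30 = 9:32 AM on Apr 7.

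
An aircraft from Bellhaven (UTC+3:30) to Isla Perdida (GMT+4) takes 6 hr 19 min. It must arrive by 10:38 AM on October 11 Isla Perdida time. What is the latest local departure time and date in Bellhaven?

Target arrival in UTC: 10:38 AM − 4:00 = 6:38 AM on Oct 11.
Subtract 6 hours and 19 minutes → departure 12:19 AM UTC on Oct 11.
Bellhaven is UTC+3:30: 12:19 AM + 3:30 = 3:49 AM on Oct 11.

3:49 AM on October 11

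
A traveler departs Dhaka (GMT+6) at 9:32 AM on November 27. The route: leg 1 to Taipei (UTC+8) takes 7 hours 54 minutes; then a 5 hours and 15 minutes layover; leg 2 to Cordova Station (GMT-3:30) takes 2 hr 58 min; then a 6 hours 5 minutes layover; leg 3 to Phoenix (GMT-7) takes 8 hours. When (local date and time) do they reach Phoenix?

2:44 AM on Nov 28

Convert departure to UTC: 9:32 AM − 6:00 = 3:32 AM UTC on Nov 27.
Add 7 hours 54 minutes leg 1 → 11:26 AM UTC.
Add 5 hours and 15 minutes layover in Taipei → 4:41 PM UTC.
Add 2 hours and 58 minutes leg 2 → 7:39 PM UTC.
Add 6 hours and 5 minutes layover in Cordova Station → 1:44 AM UTC (Nov 28).
Add 8 hours leg 3 → 9:44 AM UTC.
Phoenix is UTC−7:00, so local arrival = 9:44 AM − 7:00 = 2:44 AM on Nov 28.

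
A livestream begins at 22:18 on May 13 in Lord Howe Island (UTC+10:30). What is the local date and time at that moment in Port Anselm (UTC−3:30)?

In UTC: 22:18 − 10:30 = 11:48 on May 13.
Port Anselm is UTC−3:30: 11:48 − 3:30 = 08:18 on May 13.

08:18 on May 13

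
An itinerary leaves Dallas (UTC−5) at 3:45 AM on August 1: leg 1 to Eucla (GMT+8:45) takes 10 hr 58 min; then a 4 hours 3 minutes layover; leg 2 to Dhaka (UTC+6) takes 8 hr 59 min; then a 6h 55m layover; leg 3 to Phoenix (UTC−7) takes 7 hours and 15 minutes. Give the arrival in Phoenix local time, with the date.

Convert departure to UTC: 3:45 AM + 5:00 = 8:45 AM UTC on Aug 1.
Add 10 hours and 58 minutes leg 1 → 7:43 PM UTC.
Add 4 hours and 3 minutes layover in Eucla → 11:46 PM UTC.
Add 8 hours and 59 minutes leg 2 → 8:45 AM UTC (Aug 2).
Add 6 hours 55 minutes layover in Dhaka → 3:40 PM UTC.
Add 7 hours and 15 minutes leg 3 → 10:55 PM UTC.
Phoenix is UTC−7:00, so local arrival = 10:55 PM − 7:00 = 3:55 PM on Aug 2.

3:55 PM on Aug 2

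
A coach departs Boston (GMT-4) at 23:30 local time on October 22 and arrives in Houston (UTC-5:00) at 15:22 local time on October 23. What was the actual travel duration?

16 hours 52 minutes

Departure in UTC: 23:30 + 4:00 = 03:30 on Oct 23.
Arrival in UTC: 15:22 + 5:00 = 20:22 on Oct 23.
Elapsed = 20:22 − 03:30 = 16 hours 52 minutes.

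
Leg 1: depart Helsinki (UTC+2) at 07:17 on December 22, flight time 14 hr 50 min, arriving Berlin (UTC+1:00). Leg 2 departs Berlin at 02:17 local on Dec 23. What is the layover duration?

Convert departure to UTC: 07:17 − 2:00 = 05:17 UTC on Dec 22.
Add 14 hours 50 minutes flight time → 20:07 UTC.
Berlin is UTC+1:00, so local arrival = 20:07 + 1:00 = 21:07 on Dec 22.
Layover = 02:17 − 21:07 (+1 day) = 5 hours 10 minutes.

5 hours 10 minutes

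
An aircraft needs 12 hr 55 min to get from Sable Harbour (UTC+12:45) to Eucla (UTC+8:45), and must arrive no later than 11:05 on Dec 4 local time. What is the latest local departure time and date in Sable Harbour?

02:10 on December 4

Target arrival in UTC: 11:05 − 8:45 = 02:20 on Dec 4.
Subtract 12 hours 55 minutes → departure 13:25 UTC on Dec 3.
Sable Harbour is UTC+12:45: 13:25 + 12:45 = 02:10 on Dec 4.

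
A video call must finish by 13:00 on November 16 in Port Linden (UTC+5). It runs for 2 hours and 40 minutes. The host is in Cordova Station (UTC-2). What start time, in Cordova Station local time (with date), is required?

Target end time in UTC: 13:00 − 5:00 = 08:00 on Nov 16.
Subtract 2 hours and 40 minutes → start 05:20 UTC on Nov 16.
Cordova Station is UTC−2:00: 05:20 − 2:00 = 03:20 on Nov 16.

03:20 on November 16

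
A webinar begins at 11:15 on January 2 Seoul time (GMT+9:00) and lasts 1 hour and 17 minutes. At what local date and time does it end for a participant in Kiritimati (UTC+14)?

Kiritimati is 5:00 ahead of Seoul.
After 1 hour 17 minutes it is 12:32 in Seoul.
Shift by the zone difference: 12:32 + 5:00 = 17:32 on Jan 2 in Kiritimati.

17:32 on January 2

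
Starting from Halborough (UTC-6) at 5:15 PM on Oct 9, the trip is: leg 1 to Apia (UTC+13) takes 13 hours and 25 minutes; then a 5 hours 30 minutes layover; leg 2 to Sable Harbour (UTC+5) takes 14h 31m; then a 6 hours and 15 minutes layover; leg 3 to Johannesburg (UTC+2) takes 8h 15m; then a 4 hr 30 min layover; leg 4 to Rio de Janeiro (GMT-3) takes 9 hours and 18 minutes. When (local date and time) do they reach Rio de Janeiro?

9:59 AM on October 12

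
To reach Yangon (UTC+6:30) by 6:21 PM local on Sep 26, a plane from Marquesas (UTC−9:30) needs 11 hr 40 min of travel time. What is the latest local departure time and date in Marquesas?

2:41 PM on September 25

Target arrival in UTC: 6:21 PM − 6:30 = 11:51 AM on Sep 26.
Subtract 11 hours 40 minutes → departure 12:11 AM UTC on Sep 26.
Marquesas is UTC−9:30: 12:11 AM − 9:30 = 2:41 PM on Sep 25.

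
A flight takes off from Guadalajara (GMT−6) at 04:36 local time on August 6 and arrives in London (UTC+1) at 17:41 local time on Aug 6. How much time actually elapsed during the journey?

6 hours 5 minutes

Departure in UTC: 04:36 + 6:00 = 10:36 on Aug 6.
Arrival in UTC: 17:41 − 1:00 = 16:41 on Aug 6.
Elapsed = 16:41 − 10:36 = 6 hours 5 minutes.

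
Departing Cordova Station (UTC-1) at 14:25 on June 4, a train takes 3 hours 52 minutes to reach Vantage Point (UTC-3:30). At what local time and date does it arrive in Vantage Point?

15:47 on June 4

Convert departure to UTC: 14:25 + 1:00 = 15:25 UTC on Jun 4.
Add 3 hours and 52 minutes travel time → 19:17 UTC.
Vantage Point is UTC−3:30, so local arrival = 19:17 − 3:30 = 15:47 on Jun 4.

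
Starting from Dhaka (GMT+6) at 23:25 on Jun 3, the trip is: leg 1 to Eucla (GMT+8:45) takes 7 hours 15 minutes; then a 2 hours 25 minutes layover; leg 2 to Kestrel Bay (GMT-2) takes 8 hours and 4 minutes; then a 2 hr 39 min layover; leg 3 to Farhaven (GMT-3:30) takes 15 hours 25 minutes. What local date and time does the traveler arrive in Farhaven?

01:43 on June 5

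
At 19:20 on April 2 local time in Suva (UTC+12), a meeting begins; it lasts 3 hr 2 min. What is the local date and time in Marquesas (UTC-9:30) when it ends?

Convert start to UTC: 19:20 − 12:00 = 07:20 UTC on Apr 2.
Add 3 hours and 2 minutes duration → 10:22 UTC.
Marquesas is UTC−9:30, so local end time = 10:22 − 9:30 = 00:52 on Apr 2.

00:52 on April 2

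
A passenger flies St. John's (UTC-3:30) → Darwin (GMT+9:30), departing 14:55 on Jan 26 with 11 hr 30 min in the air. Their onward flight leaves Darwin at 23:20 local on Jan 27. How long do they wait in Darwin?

Convert departure to UTC: 14:55 + 3:30 = 18:25 UTC on Jan 26.
Add 11 hours and 30 minutes flight time → 05:55 UTC (Jan 27).
Darwin is UTC+9:30, so local arrival = 05:55 + 9:30 = 15:25 on Jan 27.
Layover = 23:20 − 15:25 = 7 hours 55 minutes.

7 hours 55 minutes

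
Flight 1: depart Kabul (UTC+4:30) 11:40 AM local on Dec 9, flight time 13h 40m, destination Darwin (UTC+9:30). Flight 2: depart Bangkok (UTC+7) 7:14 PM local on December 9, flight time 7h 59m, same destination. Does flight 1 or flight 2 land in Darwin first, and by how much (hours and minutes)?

the second, by 37 minutes

Flight 1 in UTC: 11:40 AM − 4:30 = 7:10 AM on Dec 9.
+13 hours 40 minutes → arrive 8:50 PM UTC on Dec 9.
Flight 2 in UTC: 7:14 PM − 7:00 = 12:14 PM on Dec 9.
+7 hours and 59 minutes → arrive 8:13 PM UTC on Dec 9.
Flight 2 lands earlier by 37 minutes.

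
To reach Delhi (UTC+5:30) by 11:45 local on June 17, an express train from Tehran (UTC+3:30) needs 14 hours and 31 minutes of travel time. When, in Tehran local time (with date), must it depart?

19:14 on June 16

Target arrival in UTC: 11:45 − 5:30 = 06:15 on Jun 17.
Subtract 14 hours 31 minutes → departure 15:44 UTC on Jun 16.
Tehran is UTC+3:30: 15:44 + 3:30 = 19:14 on Jun 16.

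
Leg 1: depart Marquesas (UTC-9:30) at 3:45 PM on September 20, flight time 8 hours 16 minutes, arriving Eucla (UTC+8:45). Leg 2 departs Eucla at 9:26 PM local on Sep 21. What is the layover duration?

3 hours 10 minutes

Convert departure to UTC: 3:45 PM + 9:30 = 1:15 AM UTC on Sep 21.
Add 8 hours and 16 minutes flight time → 9:31 AM UTC.
Eucla is UTC+8:45, so local arrival = 9:31 AM + 8:45 = 6:16 PM on Sep 21.
Layover = 9:26 PM − 6:16 PM = 3 hours 10 minutes.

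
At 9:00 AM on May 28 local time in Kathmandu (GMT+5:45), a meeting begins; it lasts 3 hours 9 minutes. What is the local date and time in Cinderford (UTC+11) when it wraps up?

5:24 PM on May 28

Convert start to UTC: 9:00 AM − 5:45 = 3:15 AM UTC on May 28.
Add 3 hours 9 minutes duration → 6:24 AM UTC.
Cinderford is UTC+11:00, so local end time = 6:24 AM + 11:00 = 5:24 PM on May 28.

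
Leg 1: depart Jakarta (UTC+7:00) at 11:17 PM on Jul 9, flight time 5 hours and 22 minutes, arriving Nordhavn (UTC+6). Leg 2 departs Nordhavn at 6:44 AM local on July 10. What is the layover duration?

3 hours 5 minutes

Convert departure to UTC: 11:17 PM − 7:00 = 4:17 PM UTC on Jul 9.
Add 5 hours 22 minutes flight time → 9:39 PM UTC.
Nordhavn is UTC+6:00, so local arrival = 9:39 PM + 6:00 = 3:39 AM on Jul 10.
Layover = 6:44 AM − 3:39 AM = 3 hours 5 minutes.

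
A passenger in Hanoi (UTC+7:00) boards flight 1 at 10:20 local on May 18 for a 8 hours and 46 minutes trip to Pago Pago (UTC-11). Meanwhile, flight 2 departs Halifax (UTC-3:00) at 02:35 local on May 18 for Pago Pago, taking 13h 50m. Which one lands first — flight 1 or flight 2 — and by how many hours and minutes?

the first, by 7 hours 19 minutes

Flight 1 in UTC: 10:20 − 7:00 = 03:20 on May 18.
+8 hours 46 minutes → arrive 12:06 UTC on May 18.
Flight 2 in UTC: 02:35 + 3:00 = 05:35 on May 18.
+13 hours and 50 minutes → arrive 19:25 UTC on May 18.
Flight 1 lands earlier by 7 hours 19 minutes.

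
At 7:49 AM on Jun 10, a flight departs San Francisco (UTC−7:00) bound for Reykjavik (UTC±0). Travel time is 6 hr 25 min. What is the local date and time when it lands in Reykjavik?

9:14 PM on Jun 10

Convert departure to UTC: 7:49 AM + 7:00 = 2:49 PM UTC on Jun 10.
Add 6 hours and 25 minutes travel time → 9:14 PM UTC.
Reykjavik is UTC+0, so local arrival is the same: 9:14 PM on Jun 10.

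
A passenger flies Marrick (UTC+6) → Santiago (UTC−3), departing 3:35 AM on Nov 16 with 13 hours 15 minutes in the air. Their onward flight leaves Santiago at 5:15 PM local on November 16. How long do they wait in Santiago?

Convert departure to UTC: 3:35 AM − 6:00 = 9:35 PM UTC on Nov 15.
Add 13 hours and 15 minutes flight time → 10:50 AM UTC (Nov 16).
Santiago is UTC−3:00, so local arrival = 10:50 AM − 3:00 = 7:50 AM on Nov 16.
Layover = 5:15 PM − 7:50 AM = 9 hours 25 minutes.

9 hours 25 minutes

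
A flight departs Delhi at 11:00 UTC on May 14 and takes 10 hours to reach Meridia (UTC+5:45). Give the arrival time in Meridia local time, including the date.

02:45 on May 15

Departure is given in UTC: 11:00 on May 14.
Add 10 hours → 21:00 UTC.
Meridia is UTC+5:45: 21:00 + 5:45 = 02:45 on May 15.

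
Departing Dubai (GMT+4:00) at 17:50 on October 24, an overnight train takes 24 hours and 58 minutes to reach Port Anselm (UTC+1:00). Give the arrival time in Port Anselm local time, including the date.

Convert departure to UTC: 17:50 − 4:00 = 13:50 UTC on Oct 24.
Add 24 hours 58 minutes travel time → 14:48 UTC (Oct 25).
Port Anselm is UTC+1:00, so local arrival = 14:48 + 1:00 = 15:48 on Oct 25.

15:48 on October 25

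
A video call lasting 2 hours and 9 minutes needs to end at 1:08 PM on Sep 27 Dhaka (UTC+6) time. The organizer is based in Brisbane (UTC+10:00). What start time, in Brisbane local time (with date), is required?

2:59 PM on September 27

Target end time in UTC: 1:08 PM − 6:00 = 7:08 AM on Sep 27.
Subtract 2 hours and 9 minutes → start 4:59 AM UTC on Sep 27.
Brisbane is UTC+10:00: 4:59 AM + 10:00 = 2:59 PM on Sep 27.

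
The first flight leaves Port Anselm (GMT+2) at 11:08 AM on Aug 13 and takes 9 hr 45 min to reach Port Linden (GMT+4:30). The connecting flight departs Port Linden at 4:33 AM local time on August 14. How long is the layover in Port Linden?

5 hours 10 minutes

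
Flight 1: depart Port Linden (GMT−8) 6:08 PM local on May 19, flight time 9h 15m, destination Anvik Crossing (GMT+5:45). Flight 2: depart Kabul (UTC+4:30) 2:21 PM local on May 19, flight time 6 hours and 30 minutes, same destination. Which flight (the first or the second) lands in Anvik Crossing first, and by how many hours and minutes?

Flight 1 in UTC: 6:08 PM + 8:00 = 2:08 AM on May 20.
+9 hours and 15 minutes → arrive 11:23 AM UTC on May 20.
Flight 2 in UTC: 2:21 PM − 4:30 = 9:51 AM on May 19.
+6 hours 30 minutes → arrive 4:21 PM UTC on May 19.
Flight 2 lands earlier by 19 hours 2 minutes.

the second, by 19 hours 2 minutes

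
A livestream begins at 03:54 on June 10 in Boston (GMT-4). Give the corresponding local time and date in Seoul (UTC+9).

Seoul is 13:00 ahead of Boston.
Shift by the zone difference: 03:54 + 13:00 = 16:54 on Jun 10 in Seoul.

16:54 on June 10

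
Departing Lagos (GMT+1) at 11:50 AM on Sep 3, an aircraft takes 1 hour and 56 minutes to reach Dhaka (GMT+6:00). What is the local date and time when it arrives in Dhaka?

6:46 PM on September 3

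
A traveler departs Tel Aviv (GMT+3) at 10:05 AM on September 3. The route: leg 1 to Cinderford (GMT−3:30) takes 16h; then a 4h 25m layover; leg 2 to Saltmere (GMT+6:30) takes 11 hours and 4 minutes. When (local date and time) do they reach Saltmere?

Convert departure to UTC: 10:05 AM − 3:00 = 7:05 AM UTC on Sep 3.
Add 16 hours leg 1 → 11:05 PM UTC.
Add 4 hours 25 minutes layover in Cinderford → 3:30 AM UTC (Sep 4).
Add 11 hours and 4 minutes leg 2 → 2:34 PM UTC.
Saltmere is UTC+6:30, so local arrival = 2:34 PM + 6:30 = 9:04 PM on Sep 4.

9:04 PM on Sep 4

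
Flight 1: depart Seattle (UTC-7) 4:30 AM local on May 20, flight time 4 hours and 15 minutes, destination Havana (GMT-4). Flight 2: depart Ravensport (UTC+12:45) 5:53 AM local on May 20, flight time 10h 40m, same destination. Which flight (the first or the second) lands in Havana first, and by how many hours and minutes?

Flight 1 in UTC: 4:30 AM + 7:00 = 11:30 AM on May 20.
+4 hours and 15 minutes → arrive 3:45 PM UTC on May 20.
Flight 2 in UTC: 5:53 AM − 12:45 = 5:08 PM on May 19.
+10 hours and 40 minutes → arrive 3:48 AM UTC on May 20.
Flight 2 lands earlier by 11 hours 57 minutes.

the second, by 11 hours 57 minutes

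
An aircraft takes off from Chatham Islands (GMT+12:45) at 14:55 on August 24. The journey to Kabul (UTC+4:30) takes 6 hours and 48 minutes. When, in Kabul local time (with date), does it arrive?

Convert departure to UTC: 14:55 − 12:45 = 02:10 UTC on Aug 24.
Add 6 hours 48 minutes travel time → 08:58 UTC.
Kabul is UTC+4:30, so local arrival = 08:58 + 4:30 = 13:28 on Aug 24.

13:28 on August 24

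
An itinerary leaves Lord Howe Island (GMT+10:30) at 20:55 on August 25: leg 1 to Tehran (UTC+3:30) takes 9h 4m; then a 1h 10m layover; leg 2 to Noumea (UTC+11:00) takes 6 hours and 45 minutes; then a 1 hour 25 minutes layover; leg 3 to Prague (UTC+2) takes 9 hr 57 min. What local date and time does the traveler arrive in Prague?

Convert departure to UTC: 20:55 − 10:30 = 10:25 UTC on Aug 25.
Add 9 hours and 4 minutes leg 1 → 19:29 UTC.
Add 1 hour 10 minutes layover in Tehran → 20:39 UTC.
Add 6 hours 45 minutes leg 2 → 03:24 UTC (Aug 26).
Add 1 hour 25 minutes layover in Noumea → 04:49 UTC.
Add 9 hours 57 minutes leg 3 → 14:46 UTC.
Prague is UTC+2:00, so local arrival = 14:46 + 2:00 = 16:46 on Aug 26.

16:46 on Aug 26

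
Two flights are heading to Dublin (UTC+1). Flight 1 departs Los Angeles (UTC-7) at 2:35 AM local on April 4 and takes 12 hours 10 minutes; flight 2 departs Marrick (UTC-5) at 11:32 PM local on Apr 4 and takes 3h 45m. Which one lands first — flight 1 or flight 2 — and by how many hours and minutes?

Flight 1 in UTC: 2:35 AM + 7:00 = 9:35 AM on Apr 4.
+12 hours and 10 minutes → arrive 9:45 PM UTC on Apr 4.
Flight 2 in UTC: 11:32 PM + 5:00 = 4:32 AM on Apr 5.
+3 hours 45 minutes → arrive 8:17 AM UTC on Apr 5.
Flight 1 lands earlier by 10 hours 32 minutes.

the first, by 10 hours 32 minutes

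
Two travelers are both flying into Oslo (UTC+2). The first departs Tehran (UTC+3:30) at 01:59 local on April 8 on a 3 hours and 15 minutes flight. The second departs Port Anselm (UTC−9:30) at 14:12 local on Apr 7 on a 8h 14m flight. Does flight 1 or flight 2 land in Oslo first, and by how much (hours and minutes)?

the first, by 6 hours 12 minutes

Flight 1 in UTC: 01:59 − 3:30 = 22:29 on Apr 7.
+3 hours 15 minutes → arrive 01:44 UTC on Apr 8.
Flight 2 in UTC: 14:12 + 9:30 = 23:42 on Apr 7.
+8 hours 14 minutes → arrive 07:56 UTC on Apr 8.
Flight 1 lands earlier by 6 hours 12 minutes.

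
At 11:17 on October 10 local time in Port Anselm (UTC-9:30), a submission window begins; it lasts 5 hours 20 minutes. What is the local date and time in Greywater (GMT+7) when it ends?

Greywater is 16:30 ahead of Port Anselm.
After 5 hours 20 minutes it is 16:37 in Port Anselm.
Shift by the zone difference: 16:37 + 16:30 = 09:07 on Oct 11 in Greywater.

09:07 on Oct 11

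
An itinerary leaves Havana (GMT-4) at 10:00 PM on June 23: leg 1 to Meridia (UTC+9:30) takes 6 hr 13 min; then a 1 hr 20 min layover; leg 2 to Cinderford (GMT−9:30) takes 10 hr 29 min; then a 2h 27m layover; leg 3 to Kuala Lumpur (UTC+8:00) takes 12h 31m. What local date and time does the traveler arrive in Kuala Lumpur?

Convert departure to UTC: 10:00 PM + 4:00 = 2:00 AM UTC on Jun 24.
Add 6 hours and 13 minutes leg 1 → 8:13 AM UTC.
Add 1 hour and 20 minutes layover in Meridia → 9:33 AM UTC.
Add 10 hours and 29 minutes leg 2 → 8:02 PM UTC.
Add 2 hours and 27 minutes layover in Cinderford → 10:29 PM UTC.
Add 12 hours 31 minutes leg 3 → 11:00 AM UTC (Jun 25).
Kuala Lumpur is UTC+8:00, so local arrival = 11:00 AM + 8:00 = 7:00 PM on Jun 25.

7:00 PM on June 25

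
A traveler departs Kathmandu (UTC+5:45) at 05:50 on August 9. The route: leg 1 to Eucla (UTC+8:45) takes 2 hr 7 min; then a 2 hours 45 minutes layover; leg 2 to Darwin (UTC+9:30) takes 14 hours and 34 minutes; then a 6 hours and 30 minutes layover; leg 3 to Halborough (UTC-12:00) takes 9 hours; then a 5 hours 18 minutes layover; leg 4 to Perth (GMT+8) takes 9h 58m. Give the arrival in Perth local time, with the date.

Convert departure to UTC: 05:50 − 5:45 = 00:05 UTC on Aug 9.
Add 2 hours and 7 minutes leg 1 → 02:12 UTC.
Add 2 hours and 45 minutes layover in Eucla → 04:57 UTC.
Add 14 hours 34 minutes leg 2 → 19:31 UTC.
Add 6 hours and 30 minutes layover in Darwin → 02:01 UTC (Aug 10).
Add 9 hours leg 3 → 11:01 UTC.
Add 5 hours and 18 minutes layover in Halborough → 16:19 UTC.
Add 9 hours and 58 minutes leg 4 → 02:17 UTC (Aug 11).
Perth is UTC+8:00, so local arrival = 02:17 + 8:00 = 10:17 on Aug 11.

10:17 on August 11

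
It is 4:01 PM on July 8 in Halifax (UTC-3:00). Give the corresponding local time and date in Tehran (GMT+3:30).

In UTC: 4:01 PM + 3:00 = 7:01 PM on Jul 8.
Tehran is UTC+3:30: 7:01 PM + 3:30 = 10:31 PM on Jul 8.

10:31 PM on July 8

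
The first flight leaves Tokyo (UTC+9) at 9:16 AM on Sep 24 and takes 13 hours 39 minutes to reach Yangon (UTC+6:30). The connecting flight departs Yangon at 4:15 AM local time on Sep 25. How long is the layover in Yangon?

Convert departure to UTC: 9:16 AM − 9:00 = 12:16 AM UTC on Sep 24.
Add 13 hours and 39 minutes flight time → 1:55 PM UTC.
Yangon is UTC+6:30, so local arrival = 1:55 PM + 6:30 = 8:25 PM on Sep 24.
Layover = 4:15 AM − 8:25 PM (+1 day) = 7 hours 50 minutes.

7 hours 50 minutes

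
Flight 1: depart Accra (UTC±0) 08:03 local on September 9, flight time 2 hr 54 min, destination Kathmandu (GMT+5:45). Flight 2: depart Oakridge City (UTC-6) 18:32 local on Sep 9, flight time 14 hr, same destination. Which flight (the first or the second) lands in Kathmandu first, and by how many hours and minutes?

Flight 1 departs at 08:03 UTC (Sep 9).
+2 hours 54 minutes → arrive 10:57 UTC on Sep 9.
Flight 2 in UTC: 18:32 + 6:00 = 00:32 on Sep 10.
+14 hours → arrive 14:32 UTC on Sep 10.
Flight 1 lands earlier by 27 hours 35 minutes.

the first, by 27 hours 35 minutes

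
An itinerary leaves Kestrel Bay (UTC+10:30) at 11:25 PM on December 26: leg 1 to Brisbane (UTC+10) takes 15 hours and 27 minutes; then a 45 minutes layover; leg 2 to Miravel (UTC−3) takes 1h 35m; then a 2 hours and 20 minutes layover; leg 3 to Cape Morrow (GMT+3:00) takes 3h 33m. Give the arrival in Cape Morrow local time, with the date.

3:35 PM on December 27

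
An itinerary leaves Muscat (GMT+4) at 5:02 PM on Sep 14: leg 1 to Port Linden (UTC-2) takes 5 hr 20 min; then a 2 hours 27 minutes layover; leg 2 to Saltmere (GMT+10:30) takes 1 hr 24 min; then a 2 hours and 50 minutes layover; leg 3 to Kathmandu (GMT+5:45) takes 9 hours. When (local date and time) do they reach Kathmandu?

3:48 PM on Sep 15

Convert departure to UTC: 5:02 PM − 4:00 = 1:02 PM UTC on Sep 14.
Add 5 hours 20 minutes leg 1 → 6:22 PM UTC.
Add 2 hours 27 minutes layover in Port Linden → 8:49 PM UTC.
Add 1 hour and 24 minutes leg 2 → 10:13 PM UTC.
Add 2 hours 50 minutes layover in Saltmere → 1:03 AM UTC (Sep 15).
Add 9 hours leg 3 → 10:03 AM UTC.
Kathmandu is UTC+5:45, so local arrival = 10:03 AM + 5:45 = 3:48 PM on Sep 15.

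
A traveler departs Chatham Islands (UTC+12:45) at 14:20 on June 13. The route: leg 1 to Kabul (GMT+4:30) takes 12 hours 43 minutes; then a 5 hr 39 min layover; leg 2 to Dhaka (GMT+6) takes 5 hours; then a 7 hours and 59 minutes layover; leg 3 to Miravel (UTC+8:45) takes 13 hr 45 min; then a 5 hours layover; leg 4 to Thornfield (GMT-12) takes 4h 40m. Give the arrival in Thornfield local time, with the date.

Convert departure to UTC: 14:20 − 12:45 = 01:35 UTC on Jun 13.
Add 12 hours and 43 minutes leg 1 → 14:18 UTC.
Add 5 hours 39 minutes layover in Kabul → 19:57 UTC.
Add 5 hours leg 2 → 00:57 UTC (Jun 14).
Add 7 hours 59 minutes layover in Dhaka → 08:56 UTC.
Add 13 hours 45 minutes leg 3 → 22:41 UTC.
Add 5 hours layover in Miravel → 03:41 UTC (Jun 15).
Add 4 hours and 40 minutes leg 4 → 08:21 UTC.
Thornfield is UTC−12:00, so local arrival = 08:21 − 12:00 = 20:21 on Jun 14.

20:21 on June 14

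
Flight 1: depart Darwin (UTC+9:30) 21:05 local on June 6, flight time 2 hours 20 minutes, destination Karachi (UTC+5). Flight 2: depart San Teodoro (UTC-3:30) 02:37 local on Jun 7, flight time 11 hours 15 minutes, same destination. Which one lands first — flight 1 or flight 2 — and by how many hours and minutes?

the first, by 27 hours 27 minutes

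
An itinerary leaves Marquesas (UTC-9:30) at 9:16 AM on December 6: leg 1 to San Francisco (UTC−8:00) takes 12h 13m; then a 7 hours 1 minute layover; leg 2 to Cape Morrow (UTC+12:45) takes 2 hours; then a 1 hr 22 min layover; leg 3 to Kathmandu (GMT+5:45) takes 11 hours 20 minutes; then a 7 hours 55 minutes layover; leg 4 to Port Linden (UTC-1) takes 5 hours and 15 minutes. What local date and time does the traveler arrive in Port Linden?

4:52 PM on December 8

Convert departure to UTC: 9:16 AM + 9:30 = 6:46 PM UTC on Dec 6.
Add 12 hours 13 minutes leg 1 → 6:59 AM UTC (Dec 7).
Add 7 hours and 1 minute layover in San Francisco → 2:00 PM UTC.
Add 2 hours leg 2 → 4:00 PM UTC.
Add 1 hour and 22 minutes layover in Cape Morrow → 5:22 PM UTC.
Add 11 hours and 20 minutes leg 3 → 4:42 AM UTC (Dec 8).
Add 7 hours 55 minutes layover in Kathmandu → 12:37 PM UTC.
Add 5 hours and 15 minutes leg 4 → 5:52 PM UTC.
Port Linden is UTC−1:00, so local arrival = 5:52 PM − 1:00 = 4:52 PM on Dec 8.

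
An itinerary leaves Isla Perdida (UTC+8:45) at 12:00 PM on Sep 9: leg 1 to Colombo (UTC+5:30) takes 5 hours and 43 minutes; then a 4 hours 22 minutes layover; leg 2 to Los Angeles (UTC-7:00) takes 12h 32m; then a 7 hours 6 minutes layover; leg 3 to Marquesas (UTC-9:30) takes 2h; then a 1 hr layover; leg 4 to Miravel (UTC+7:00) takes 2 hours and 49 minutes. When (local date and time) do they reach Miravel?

9:47 PM on Sep 10

Convert departure to UTC: 12:00 PM − 8:45 = 3:15 AM UTC on Sep 9.
Add 5 hours 43 minutes leg 1 → 8:58 AM UTC.
Add 4 hours and 22 minutes layover in Colombo → 1:20 PM UTC.
Add 12 hours and 32 minutes leg 2 → 1:52 AM UTC (Sep 10).
Add 7 hours and 6 minutes layover in Los Angeles → 8:58 AM UTC.
Add 2 hours leg 3 → 10:58 AM UTC.
Add 1 hour layover in Marquesas → 11:58 AM UTC.
Add 2 hours 49 minutes leg 4 → 2:47 PM UTC.
Miravel is UTC+7:00, so local arrival = 2:47 PM + 7:00 = 9:47 PM on Sep 10.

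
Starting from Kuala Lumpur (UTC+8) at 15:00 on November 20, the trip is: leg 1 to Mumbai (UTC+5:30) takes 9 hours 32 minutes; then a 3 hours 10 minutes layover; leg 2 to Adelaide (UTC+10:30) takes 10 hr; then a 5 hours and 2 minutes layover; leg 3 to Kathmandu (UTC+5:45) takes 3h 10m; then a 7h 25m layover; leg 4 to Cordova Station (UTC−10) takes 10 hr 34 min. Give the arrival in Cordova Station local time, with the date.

Convert departure to UTC: 15:00 − 8:00 = 07:00 UTC on Nov 20.
Add 9 hours 32 minutes leg 1 → 16:32 UTC.
Add 3 hours and 10 minutes layover in Mumbai → 19:42 UTC.
Add 10 hours leg 2 → 05:42 UTC (Nov 21).
Add 5 hours 2 minutes layover in Adelaide → 10:44 UTC.
Add 3 hours and 10 minutes leg 3 → 13:54 UTC.
Add 7 hours and 25 minutes layover in Kathmandu → 21:19 UTC.
Add 10 hours 34 minutes leg 4 → 07:53 UTC (Nov 22).
Cordova Station is UTC−10:00, so local arrival = 07:53 − 10:00 = 21:53 on Nov 21.

21:53 on Nov 21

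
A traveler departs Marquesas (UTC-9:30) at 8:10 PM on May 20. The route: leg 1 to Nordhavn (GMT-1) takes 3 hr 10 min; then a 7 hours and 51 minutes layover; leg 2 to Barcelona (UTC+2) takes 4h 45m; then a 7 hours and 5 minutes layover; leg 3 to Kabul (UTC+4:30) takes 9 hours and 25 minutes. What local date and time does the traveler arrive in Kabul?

Convert departure to UTC: 8:10 PM + 9:30 = 5:40 AM UTC on May 21.
Add 3 hours 10 minutes leg 1 → 8:50 AM UTC.
Add 7 hours 51 minutes layover in Nordhavn → 4:41 PM UTC.
Add 4 hours and 45 minutes leg 2 → 9:26 PM UTC.
Add 7 hours and 5 minutes layover in Barcelona → 4:31 AM UTC (May 22).
Add 9 hours 25 minutes leg 3 → 1:56 PM UTC.
Kabul is UTC+4:30, so local arrival = 1:56 PM + 4:30 = 6:26 PM on May 22.

6:26 PM on May 22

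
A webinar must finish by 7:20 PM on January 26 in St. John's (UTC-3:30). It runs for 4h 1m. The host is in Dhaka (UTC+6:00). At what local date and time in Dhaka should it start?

Target end time in UTC: 7:20 PM + 3:30 = 10:50 PM on Jan 26.
Subtract 4 hours 1 minute → start 6:49 PM UTC on Jan 26.
Dhaka is UTC+6:00: 6:49 PM + 6:00 = 12:49 AM on Jan 27.

12:49 AM on January 27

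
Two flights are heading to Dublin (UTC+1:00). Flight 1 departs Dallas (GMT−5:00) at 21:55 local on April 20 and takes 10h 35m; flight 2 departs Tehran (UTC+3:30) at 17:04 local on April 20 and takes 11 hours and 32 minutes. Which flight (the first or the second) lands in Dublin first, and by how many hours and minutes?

Flight 1 in UTC: 21:55 + 5:00 = 02:55 on Apr 21.
+10 hours 35 minutes → arrive 13:30 UTC on Apr 21.
Flight 2 in UTC: 17:04 − 3:30 = 13:34 on Apr 20.
+11 hours and 32 minutes → arrive 01:06 UTC on Apr 21.
Flight 2 lands earlier by 12 hours 24 minutes.

the second, by 12 hours 24 minutes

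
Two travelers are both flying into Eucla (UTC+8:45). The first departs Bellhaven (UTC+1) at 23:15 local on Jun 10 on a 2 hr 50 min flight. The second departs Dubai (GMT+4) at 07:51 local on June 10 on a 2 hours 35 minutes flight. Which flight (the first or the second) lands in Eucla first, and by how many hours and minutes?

the second, by 18 hours 39 minutes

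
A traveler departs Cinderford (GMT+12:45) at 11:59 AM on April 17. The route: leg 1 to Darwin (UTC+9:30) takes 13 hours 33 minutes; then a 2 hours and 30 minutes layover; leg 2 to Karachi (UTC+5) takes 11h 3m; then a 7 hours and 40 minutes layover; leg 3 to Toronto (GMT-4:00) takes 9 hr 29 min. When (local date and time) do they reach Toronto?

Convert departure to UTC: 11:59 AM − 12:45 = 11:14 PM UTC on Apr 16.
Add 13 hours 33 minutes leg 1 → 12:47 PM UTC (Apr 17).
Add 2 hours and 30 minutes layover in Darwin → 3:17 PM UTC.
Add 11 hours 3 minutes leg 2 → 2:20 AM UTC (Apr 18).
Add 7 hours 40 minutes layover in Karachi → 10:00 AM UTC.
Add 9 hours and 29 minutes leg 3 → 7:29 PM UTC.
Toronto is UTC−4:00, so local arrival = 7:29 PM − 4:00 = 3:29 PM on Apr 18.

3:29 PM on April 18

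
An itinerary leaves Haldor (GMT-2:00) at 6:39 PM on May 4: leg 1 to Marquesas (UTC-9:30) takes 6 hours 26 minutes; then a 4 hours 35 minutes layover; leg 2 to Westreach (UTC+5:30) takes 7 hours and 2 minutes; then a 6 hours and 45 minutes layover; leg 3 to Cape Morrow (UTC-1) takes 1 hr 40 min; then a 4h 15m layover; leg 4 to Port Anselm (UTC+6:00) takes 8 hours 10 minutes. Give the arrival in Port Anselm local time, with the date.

5:32 PM on May 6

Convert departure to UTC: 6:39 PM + 2:00 = 8:39 PM UTC on May 4.
Add 6 hours and 26 minutes leg 1 → 3:05 AM UTC (May 5).
Add 4 hours and 35 minutes layover in Marquesas → 7:40 AM UTC.
Add 7 hours 2 minutes leg 2 → 2:42 PM UTC.
Add 6 hours 45 minutes layover in Westreach → 9:27 PM UTC.
Add 1 hour 40 minutes leg 3 → 11:07 PM UTC.
Add 4 hours 15 minutes layover in Cape Morrow → 3:22 AM UTC (May 6).
Add 8 hours 10 minutes leg 4 → 11:32 AM UTC.
Port Anselm is UTC+6:00, so local arrival = 11:32 AM + 6:00 = 5:32 PM on May 6.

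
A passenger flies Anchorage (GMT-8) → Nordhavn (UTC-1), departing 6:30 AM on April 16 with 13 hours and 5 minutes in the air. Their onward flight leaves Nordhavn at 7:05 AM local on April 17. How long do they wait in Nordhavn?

Convert departure to UTC: 6:30 AM + 8:00 = 2:30 PM UTC on Apr 16.
Add 13 hours and 5 minutes flight time → 3:35 AM UTC (Apr 17).
Nordhavn is UTC−1:00, so local arrival = 3:35 AM − 1:00 = 2:35 AM on Apr 17.
Layover = 7:05 AM − 2:35 AM = 4 hours 30 minutes.

4 hours 30 minutes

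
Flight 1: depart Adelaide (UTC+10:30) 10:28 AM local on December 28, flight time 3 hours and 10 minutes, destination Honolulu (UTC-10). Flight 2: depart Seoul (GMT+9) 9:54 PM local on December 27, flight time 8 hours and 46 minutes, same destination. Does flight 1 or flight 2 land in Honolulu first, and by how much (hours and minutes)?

the second, by 5 hours 28 minutes

Flight 1 in UTC: 10:28 AM − 10:30 = 11:58 PM on Dec 27.
+3 hours 10 minutes → arrive 3:08 AM UTC on Dec 28.
Flight 2 in UTC: 9:54 PM − 9:00 = 12:54 PM on Dec 27.
+8 hours and 46 minutes → arrive 9:40 PM UTC on Dec 27.
Flight 2 lands earlier by 5 hours 28 minutes.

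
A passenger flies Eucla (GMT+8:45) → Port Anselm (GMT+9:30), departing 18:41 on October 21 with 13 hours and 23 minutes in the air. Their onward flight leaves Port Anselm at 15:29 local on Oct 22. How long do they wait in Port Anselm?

6 hours 40 minutes

Convert departure to UTC: 18:41 − 8:45 = 09:56 UTC on Oct 21.
Add 13 hours and 23 minutes flight time → 23:19 UTC.
Port Anselm is UTC+9:30, so local arrival = 23:19 + 9:30 = 08:49 on Oct 22.
Layover = 15:29 − 08:49 = 6 hours 40 minutes.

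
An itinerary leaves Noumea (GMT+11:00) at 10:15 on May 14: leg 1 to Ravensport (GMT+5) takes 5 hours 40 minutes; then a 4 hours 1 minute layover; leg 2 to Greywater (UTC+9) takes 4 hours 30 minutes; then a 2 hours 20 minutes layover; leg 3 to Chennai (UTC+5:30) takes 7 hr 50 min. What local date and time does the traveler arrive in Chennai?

Convert departure to UTC: 10:15 − 11:00 = 23:15 UTC on May 13.
Add 5 hours and 40 minutes leg 1 → 04:55 UTC (May 14).
Add 4 hours and 1 minute layover in Ravensport → 08:56 UTC.
Add 4 hours 30 minutes leg 2 → 13:26 UTC.
Add 2 hours 20 minutes layover in Greywater → 15:46 UTC.
Add 7 hours and 50 minutes leg 3 → 23:36 UTC.
Chennai is UTC+5:30, so local arrival = 23:36 + 5:30 = 05:06 on May 15.

05:06 on May 15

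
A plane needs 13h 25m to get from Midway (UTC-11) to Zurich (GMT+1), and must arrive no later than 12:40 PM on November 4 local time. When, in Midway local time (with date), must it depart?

11:15 AM on November 3

Target arrival in UTC: 12:40 PM − 1:00 = 11:40 AM on Nov 4.
Subtract 13 hours and 25 minutes → departure 10:15 PM UTC on Nov 3.
Midway is UTC−11:00: 10:15 PM − 11:00 = 11:15 AM on Nov 3.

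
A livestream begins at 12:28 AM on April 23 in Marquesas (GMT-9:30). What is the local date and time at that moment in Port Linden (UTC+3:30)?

1:28 PM on April 23

In UTC: 12:28 AM + 9:30 = 9:58 AM on Apr 23.
Port Linden is UTC+3:30: 9:58 AM + 3:30 = 1:28 PM on Apr 23.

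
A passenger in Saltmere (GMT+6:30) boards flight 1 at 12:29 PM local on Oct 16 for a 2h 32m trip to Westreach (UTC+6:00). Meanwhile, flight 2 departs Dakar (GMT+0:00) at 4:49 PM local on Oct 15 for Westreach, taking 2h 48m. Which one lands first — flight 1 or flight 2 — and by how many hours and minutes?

the second, by 12 hours 54 minutes

Flight 1 in UTC: 12:29 PM − 6:30 = 5:59 AM on Oct 16.
+2 hours and 32 minutes → arrive 8:31 AM UTC on Oct 16.
Flight 2 departs at 4:49 PM UTC (Oct 15).
+2 hours 48 minutes → arrive 7:37 PM UTC on Oct 15.
Flight 2 lands earlier by 12 hours 54 minutes.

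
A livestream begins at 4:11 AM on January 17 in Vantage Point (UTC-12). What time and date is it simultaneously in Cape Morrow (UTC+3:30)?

7:41 PM on Jan 17

In UTC: 4:11 AM + 12:00 = 4:11 PM on Jan 17.
Cape Morrow is UTC+3:30: 4:11 PM + 3:30 = 7:41 PM on Jan 17.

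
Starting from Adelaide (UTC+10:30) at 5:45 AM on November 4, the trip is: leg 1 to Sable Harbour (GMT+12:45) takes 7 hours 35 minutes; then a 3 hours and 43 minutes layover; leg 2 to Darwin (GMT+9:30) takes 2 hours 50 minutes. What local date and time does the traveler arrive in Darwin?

Convert departure to UTC: 5:45 AM − 10:30 = 7:15 PM UTC on Nov 3.
Add 7 hours 35 minutes leg 1 → 2:50 AM UTC (Nov 4).
Add 3 hours 43 minutes layover in Sable Harbour → 6:33 AM UTC.
Add 2 hours and 50 minutes leg 2 → 9:23 AM UTC.
Darwin is UTC+9:30, so local arrival = 9:23 AM + 9:30 = 6:53 PM on Nov 4.

6:53 PM on November 4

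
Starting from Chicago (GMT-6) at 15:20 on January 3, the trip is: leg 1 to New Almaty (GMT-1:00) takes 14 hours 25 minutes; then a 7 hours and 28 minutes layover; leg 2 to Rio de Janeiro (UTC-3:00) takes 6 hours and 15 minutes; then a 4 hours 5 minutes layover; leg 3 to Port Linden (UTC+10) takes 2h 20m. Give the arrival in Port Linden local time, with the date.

17:53 on January 5

Convert departure to UTC: 15:20 + 6:00 = 21:20 UTC on Jan 3.
Add 14 hours and 25 minutes leg 1 → 11:45 UTC (Jan 4).
Add 7 hours 28 minutes layover in New Almaty → 19:13 UTC.
Add 6 hours and 15 minutes leg 2 → 01:28 UTC (Jan 5).
Add 4 hours and 5 minutes layover in Rio de Janeiro → 05:33 UTC.
Add 2 hours 20 minutes leg 3 → 07:53 UTC.
Port Linden is UTC+10:00, so local arrival = 07:53 + 10:00 = 17:53 on Jan 5.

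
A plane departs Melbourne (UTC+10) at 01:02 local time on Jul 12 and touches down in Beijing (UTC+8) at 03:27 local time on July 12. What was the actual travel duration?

Departure in UTC: 01:02 − 10:00 = 15:02 on Jul 11.
Arrival in UTC: 03:27 − 8:00 = 19:27 on Jul 11.
Elapsed = 19:27 − 15:02 = 4 hours 25 minutes.

4 hours 25 minutes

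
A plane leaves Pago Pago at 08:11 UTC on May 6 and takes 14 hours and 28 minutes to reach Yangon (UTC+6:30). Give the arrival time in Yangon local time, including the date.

Departure is given in UTC: 08:11 on May 6.
Add 14 hours and 28 minutes → 22:39 UTC.
Yangon is UTC+6:30: 22:39 + 6:30 = 05:09 on May 7.

05:09 on May 7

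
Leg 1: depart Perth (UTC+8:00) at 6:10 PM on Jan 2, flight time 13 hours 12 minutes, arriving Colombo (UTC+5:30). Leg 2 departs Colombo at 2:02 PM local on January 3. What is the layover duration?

9 hours 10 minutes

Convert departure to UTC: 6:10 PM − 8:00 = 10:10 AM UTC on Jan 2.
Add 13 hours 12 minutes flight time → 11:22 PM UTC.
Colombo is UTC+5:30, so local arrival = 11:22 PM + 5:30 = 4:52 AM on Jan 3.
Layover = 2:02 PM − 4:52 AM = 9 hours 10 minutes.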